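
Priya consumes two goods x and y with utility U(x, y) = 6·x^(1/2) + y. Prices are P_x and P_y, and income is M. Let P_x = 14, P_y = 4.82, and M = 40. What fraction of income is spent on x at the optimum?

share on x = 0.3734

Thus x* = (3·P_y/P_x)² — independent of M — with the rest of income spent on y.
Plugging in: x* = (3·4.82/14)² = 1.0668, y* = 5.2002.
Expenditure on x: 14·1.0668 = 14.9351; share = 0.3734.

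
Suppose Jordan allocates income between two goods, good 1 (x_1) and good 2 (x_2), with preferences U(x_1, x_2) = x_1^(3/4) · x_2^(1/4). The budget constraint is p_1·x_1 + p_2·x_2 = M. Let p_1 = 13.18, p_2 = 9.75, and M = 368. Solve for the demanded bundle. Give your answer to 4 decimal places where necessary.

Demand: x_1*(p_1,p_2,M) = 0.75·M/p_1 and x_2* = 0.25·M/p_2.
At p_1=13.18, p_2=9.75, M=368: x_1* = 0.75·368/13.18 = 20.9408, x_2* = 9.4359.

x_1* = 20.9408, x_2* = 9.4359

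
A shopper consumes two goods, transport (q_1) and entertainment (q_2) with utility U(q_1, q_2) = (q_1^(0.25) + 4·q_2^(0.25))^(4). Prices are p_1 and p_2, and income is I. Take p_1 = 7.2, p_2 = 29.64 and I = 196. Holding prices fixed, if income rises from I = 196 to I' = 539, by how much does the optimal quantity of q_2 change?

MRS = MU_q_1/MU_q_2 = (1/4)·(q_2/q_1)^(0.75). Set equal to p_1/p_2.
Solve for the ratio: q_2/q_1 = [4·p_1/p_2]^(4/3).
Substitute q_2 = (q_2/q_1)·q_1 into the budget: q_1* = I/(p_1 + p_2·(q_2/q_1)).
Numerically q_2/q_1 = 0.962393, so q_1* = 196/(7.2 + 29.64·0.962393) = 5.4863 and q_2* = 0.962393·5.4863 = 5.28.
At I' = 539: q_2* = 14.5199. Change: 14.5199 − 5.28 = 9.24.

Δq_2* = 9.24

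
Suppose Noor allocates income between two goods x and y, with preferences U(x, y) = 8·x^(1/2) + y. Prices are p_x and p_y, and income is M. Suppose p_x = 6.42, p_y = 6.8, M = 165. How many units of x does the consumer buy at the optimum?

x* = 17.9501

Set MRS = p_x/p_y: 4·x^(−1/2) = p_x/p_y.
Solve: √x = 4·p_y/p_x, so x*(p_x,p_y) = (4·p_y/p_x)², and y* = (M − p_x·x*)/p_y.
Plugging in: x* = (4·6.8/6.42)² = 17.9501.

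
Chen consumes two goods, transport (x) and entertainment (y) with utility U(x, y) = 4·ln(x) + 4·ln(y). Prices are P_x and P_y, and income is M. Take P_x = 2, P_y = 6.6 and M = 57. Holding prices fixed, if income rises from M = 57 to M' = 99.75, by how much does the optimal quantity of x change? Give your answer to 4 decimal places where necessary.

Δx* = 10.6875

The MRS is y/x. Set MRS = P_x/P_y.
So 4·P_y·y = 4·P_x·x; combined with the budget, a share 0.5 of income goes to x.
Demand: x*(P_x,P_y,M) = 0.5·M/P_x and y* = 0.5·M/P_y.
At P_x=2, P_y=6.6, M=57: x* = 0.5·57/2 = 14.25.
At M' = 99.75: x* = 24.9375. Change: 24.9375 − 14.25 = 10.6875.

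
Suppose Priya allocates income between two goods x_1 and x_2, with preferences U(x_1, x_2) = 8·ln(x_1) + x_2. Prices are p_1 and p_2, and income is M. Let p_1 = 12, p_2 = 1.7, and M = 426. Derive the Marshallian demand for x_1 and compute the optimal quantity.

x_1* = 1.1333

MU_x_1 = 8/x_1, MU_x_2 = 1. Tangency: 8/x_1 = p_1/p_2.
So x_1*(p_1,p_2) = 8·p_2/p_1, independent of income; and x_2* = (M − 8·p_2)/p_2.
At the given prices: x_1* = 8·1.7/12 = 1.1333.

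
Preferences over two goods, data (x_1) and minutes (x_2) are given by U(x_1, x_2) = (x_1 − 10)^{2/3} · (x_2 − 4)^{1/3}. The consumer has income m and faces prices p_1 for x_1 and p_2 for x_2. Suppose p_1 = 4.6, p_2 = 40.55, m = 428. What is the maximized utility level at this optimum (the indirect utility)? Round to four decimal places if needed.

V = 12.2393

MRS = 2·(x_2−4)/(x_1−10). Tangency with p_1/p_2 gives x_2−4 = (1/2)·(p_1/p_2)·(x_1−10).
After buying the subsistence bundle (10, 4), a share 2/3 of the remaining income goes to x_1: x_1* = 10 + 2/3·(m − 10p_1 − 4p_2)/p_1.
Discretionary income = 428 − 10·4.6 − 4·40.55 = 219.8; x_1* = 10 + 2/3·219.8/4.6 = 41.8551; x_2* = 4 + 1/3·219.8/40.55 = 5.8068.
Utility at the optimum: U(41.8551, 5.8068) = 12.2393.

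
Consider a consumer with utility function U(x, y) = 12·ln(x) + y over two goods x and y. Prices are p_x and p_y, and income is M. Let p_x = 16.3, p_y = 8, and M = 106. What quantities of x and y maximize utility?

At the given prices: x* = 12·8/16.3 = 5.8896, and y* = 1.25.

x* = 5.8896, y* = 1.25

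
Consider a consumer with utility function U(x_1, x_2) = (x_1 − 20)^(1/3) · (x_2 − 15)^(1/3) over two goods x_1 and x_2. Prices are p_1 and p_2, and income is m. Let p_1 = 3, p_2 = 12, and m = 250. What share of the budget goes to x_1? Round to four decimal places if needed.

share on x_1 = 0.26

This is Cobb-Douglas in (x_1−20, x_2−15): tangency gives 1/3·p_2·(x_2−15) = 1/3·p_1·(x_1−20).
Substituting into the budget: x_1* = 20 + 0.5·(m − 20·p_1 − 15·p_2)/p_1, and x_2* = 15 + 0.5·(…)/p_2.
Discretionary income = 250 − 20·3 − 15·12 = 10; x_1* = 20 + 0.5·10/3 = 21.6667; x_2* = 15 + 0.5·10/12 = 15.4167.
Expenditure on x_1: 3·21.6667 = 65; share = 0.26.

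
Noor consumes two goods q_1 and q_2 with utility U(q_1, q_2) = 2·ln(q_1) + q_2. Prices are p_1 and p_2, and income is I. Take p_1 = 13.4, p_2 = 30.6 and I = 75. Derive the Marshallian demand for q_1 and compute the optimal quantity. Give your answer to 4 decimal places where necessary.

q_1* = 4.5672

MU_q_1 = 2/q_1, MU_q_2 = 1. Tangency: 2/q_1 = p_1/p_2.
So q_1*(p_1,p_2) = 2·p_2/p_1, independent of income; and q_2* = (I − 2·p_2)/p_2.
At the given prices: q_1* = 2·30.6/13.4 = 4.5672.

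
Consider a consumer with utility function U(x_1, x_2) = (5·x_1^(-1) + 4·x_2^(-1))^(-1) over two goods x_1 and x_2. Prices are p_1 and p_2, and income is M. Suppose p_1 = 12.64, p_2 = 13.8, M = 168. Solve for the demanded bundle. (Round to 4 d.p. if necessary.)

MRS = MU_x_1/MU_x_2 = (5/4)·(x_2/x_1)^(2). Set equal to p_1/p_2.
Solve for the ratio: x_2/x_1 = [(4/5)·p_1/p_2]^(0.5).
With the ratio pinned down, the budget gives x_1* = M/(p_1 + p_2·(x_2/x_1)) and x_2* = (x_2/x_1)·x_1*.
Numerically x_2/x_1 = 0.85601, so x_1* = 168/(12.64 + 13.8·0.85601) = 6.8703 and x_2* = 0.85601·6.8703 = 5.8811.

x_1* = 6.8703, x_2* = 5.8811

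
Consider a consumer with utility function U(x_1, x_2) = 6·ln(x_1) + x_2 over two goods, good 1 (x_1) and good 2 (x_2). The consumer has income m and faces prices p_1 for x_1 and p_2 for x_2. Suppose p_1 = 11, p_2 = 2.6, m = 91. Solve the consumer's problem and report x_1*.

x_1* = 1.4182

Set MRS = p_1/p_2: (6/x_1)/1 = p_1/p_2.
So x_1*(p_1,p_2) = 6·p_2/p_1, independent of income; and x_2* = (m − 6·p_2)/p_2.
At the given prices: x_1* = 6·2.6/11 = 1.4182.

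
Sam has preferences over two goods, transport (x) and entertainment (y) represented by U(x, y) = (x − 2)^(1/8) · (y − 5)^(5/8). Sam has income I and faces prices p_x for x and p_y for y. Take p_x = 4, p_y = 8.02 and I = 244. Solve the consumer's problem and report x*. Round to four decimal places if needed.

x* = 10.1625

Let x' = x−2, y' = y−5. MRS = (1/5)·y'/x' = p_x/p_y.
Substituting into the budget: x* = 2 + 1/6·(I − 2·p_x − 5·p_y)/p_x, and y* = 5 + 5/6·(…)/p_y.
Discretionary income = 244 − 2·4 − 5·8.02 = 195.9; x* = 2 + 1/6·195.9/4 = 10.1625.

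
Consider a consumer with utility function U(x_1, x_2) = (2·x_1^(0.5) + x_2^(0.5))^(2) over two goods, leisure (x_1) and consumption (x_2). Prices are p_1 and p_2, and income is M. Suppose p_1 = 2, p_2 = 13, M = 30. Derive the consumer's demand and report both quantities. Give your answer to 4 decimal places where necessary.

x_1* = 14.4444, x_2* = 0.0855

From the CES first-order condition, 2·(x_2/x_1)^(0.5) = p_1/p_2.
Solve for the ratio: x_2/x_1 = [(1/2)·p_1/p_2]^(2).
With the ratio pinned down, the budget gives x_1* = M/(p_1 + p_2·(x_2/x_1)) and x_2* = (x_2/x_1)·x_1*.
Numerically x_2/x_1 = 0.005917, so x_1* = 30/(2 + 13·0.005917) = 14.4444 and x_2* = 0.005917·14.4444 = 0.0855.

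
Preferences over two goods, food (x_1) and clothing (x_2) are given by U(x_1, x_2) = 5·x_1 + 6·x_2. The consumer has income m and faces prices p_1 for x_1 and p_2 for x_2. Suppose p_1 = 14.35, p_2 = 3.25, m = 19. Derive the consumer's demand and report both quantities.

Linear utility — the consumer picks whichever good has higher MU/price: 5/14.35 = 0.3484 vs 6/3.25 = 1.8462.
x_2 gives more utility per dollar, so spend all income on x_2: x_2* = m/p_2, x_1* = 0.
Numerically: x_1* = 0, x_2* = 5.8462.

x_1* = 0, x_2* = 5.8462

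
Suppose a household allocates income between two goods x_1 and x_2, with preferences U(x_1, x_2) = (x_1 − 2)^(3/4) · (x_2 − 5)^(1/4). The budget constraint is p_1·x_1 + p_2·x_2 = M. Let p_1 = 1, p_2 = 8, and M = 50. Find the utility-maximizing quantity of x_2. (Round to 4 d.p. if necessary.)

Let x_1' = x_1−2, x_2' = x_2−5. MRS = 3·x_2'/x_1' = p_1/p_2.
After buying the subsistence bundle (2, 5), a share 0.75 of the remaining income goes to x_1: x_1* = 2 + 0.75·(M − 2p_1 − 5p_2)/p_1.
Discretionary income = 50 − 2·1 − 5·8 = 8; x_2* = 5 + 0.25·8/8 = 5.25.

x_2* = 5.25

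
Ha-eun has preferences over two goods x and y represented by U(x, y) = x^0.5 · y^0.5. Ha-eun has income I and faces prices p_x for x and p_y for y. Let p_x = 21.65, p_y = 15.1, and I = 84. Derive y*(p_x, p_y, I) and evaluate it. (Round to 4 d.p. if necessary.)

Tangency: MRS = y/x = p_x/p_y.
So 0.5·p_y·y = 0.5·p_x·x; combined with the budget, a share 0.5 of income goes to x.
Demand: x*(p_x,p_y,I) = 0.5·I/p_x and y* = 0.5·I/p_y.
At p_x=21.65, p_y=15.1, I=84: y* = 0.5·84/15.1 = 2.7815.

y* = 2.7815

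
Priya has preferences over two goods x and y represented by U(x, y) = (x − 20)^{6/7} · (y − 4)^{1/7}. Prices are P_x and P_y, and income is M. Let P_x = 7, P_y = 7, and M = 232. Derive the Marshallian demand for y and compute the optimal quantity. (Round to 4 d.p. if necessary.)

Let x' = x−20, y' = y−4. MRS = 6·y'/x' = P_x/P_y.
After buying the subsistence bundle (20, 4), a share 6/7 of the remaining income goes to x: x* = 20 + 6/7·(M − 20P_x − 4P_y)/P_x.
Discretionary income = 232 − 20·7 − 4·7 = 64; y* = 4 + 1/7·64/7 = 5.3061.

y* = 5.3061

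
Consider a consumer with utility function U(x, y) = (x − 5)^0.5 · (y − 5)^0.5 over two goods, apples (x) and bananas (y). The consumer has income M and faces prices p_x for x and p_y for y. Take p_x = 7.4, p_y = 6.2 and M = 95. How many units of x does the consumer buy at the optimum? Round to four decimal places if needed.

This is Cobb-Douglas in (x−5, y−5): tangency gives 0.5·p_y·(y−5) = 0.5·p_x·(x−5).
Substituting into the budget: x* = 5 + 0.5·(M − 5·p_x − 5·p_y)/p_x, and y* = 5 + 0.5·(…)/p_y.
Discretionary income = 95 − 5·7.4 − 5·6.2 = 27; x* = 5 + 0.5·27/7.4 = 6.8243.

x* = 6.8243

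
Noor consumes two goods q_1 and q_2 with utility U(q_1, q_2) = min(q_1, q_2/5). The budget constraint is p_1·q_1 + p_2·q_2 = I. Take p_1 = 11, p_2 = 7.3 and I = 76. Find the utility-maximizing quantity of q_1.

q_1* = 1.6

Leontief preferences: the optimum is at the kink where q_1/1 = q_2/5, i.e. q_2 = 5·q_1.
Budget: p_1·q_1 + p_2·5·q_1 = I, so (p_1 + 5·p_2)·q_1 = I.
Demand: q_1*(p_1,p_2,I) = I/(p_1 + 5·p_2), q_2* = 5·I/(p_1 + 5·p_2).
Here 11 + 5·7.3 = 47.5, giving q_1* = 1.6.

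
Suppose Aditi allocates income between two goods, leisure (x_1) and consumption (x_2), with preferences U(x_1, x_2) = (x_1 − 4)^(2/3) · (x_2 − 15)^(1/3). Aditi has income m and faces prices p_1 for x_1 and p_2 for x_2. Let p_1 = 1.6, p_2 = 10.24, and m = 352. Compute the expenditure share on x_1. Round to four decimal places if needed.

This is Cobb-Douglas in (x_1−4, x_2−15): tangency gives 2/3·p_2·(x_2−15) = 1/3·p_1·(x_1−4).
After buying the subsistence bundle (4, 15), a share 2/3 of the remaining income goes to x_1: x_1* = 4 + 2/3·(m − 4p_1 − 15p_2)/p_1.
Discretionary income = 352 − 4·1.6 − 15·10.24 = 192; x_1* = 4 + 2/3·192/1.6 = 84; x_2* = 15 + 1/3·192/10.24 = 21.25.
Expenditure on x_1: 1.6·84 = 134.4; share = 0.3818.

share on x_1 = 0.3818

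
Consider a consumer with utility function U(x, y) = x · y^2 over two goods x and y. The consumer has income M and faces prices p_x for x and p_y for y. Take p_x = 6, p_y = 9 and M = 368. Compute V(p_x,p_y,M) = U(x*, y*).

The MRS is (1/2)·y/x. Set MRS = p_x/p_y.
Rearranging, p_y·y = 2·p_x·x. Substituting into the budget gives p_x·x·(1 + 2) = M.
Demand: x*(p_x,p_y,M) = 1/3·M/p_x and y* = 2/3·M/p_y.
At p_x=6, p_y=9, M=368: x* = 1/3·368/6 = 20.4444, y* = 27.2593.
Utility at the optimum: U(20.4444, 27.2593) = 15191.5964.

V = 15191.5964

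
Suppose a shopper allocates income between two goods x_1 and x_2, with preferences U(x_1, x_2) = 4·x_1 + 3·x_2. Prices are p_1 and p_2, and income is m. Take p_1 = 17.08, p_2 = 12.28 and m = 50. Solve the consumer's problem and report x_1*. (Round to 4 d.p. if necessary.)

x_1* = 0

Perfect substitutes: compare marginal utility per dollar. 4/p_1 vs 3/p_2 → 0.2342 vs 0.2443.
x_2 gives more utility per dollar, so spend all income on x_2: x_2* = m/p_2, x_1* = 0.
Numerically: x_1* = 0, x_2* = 4.0717.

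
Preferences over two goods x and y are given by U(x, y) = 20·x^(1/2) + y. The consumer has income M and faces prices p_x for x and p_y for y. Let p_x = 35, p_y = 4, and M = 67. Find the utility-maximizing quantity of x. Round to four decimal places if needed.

x* = 1.3061

MU_x = 10/√x, MU_y = 1. Tangency: 10/√x = p_x/p_y.
Thus x* = (10·p_y/p_x)² — independent of M — with the rest of income spent on y.
Plugging in: x* = (10·4/35)² = 1.3061.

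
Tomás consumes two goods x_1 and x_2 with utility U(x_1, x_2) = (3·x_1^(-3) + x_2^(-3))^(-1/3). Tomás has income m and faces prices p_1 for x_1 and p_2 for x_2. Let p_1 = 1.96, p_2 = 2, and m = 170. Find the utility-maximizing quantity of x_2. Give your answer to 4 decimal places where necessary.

x_2* = 37.0163

MRS = MU_x_1/MU_x_2 = 3·(x_2/x_1)^(4). Set equal to p_1/p_2.
Solve for the ratio: x_2/x_1 = [(1/3)·p_1/p_2]^(0.25).
Substitute x_2 = (x_2/x_1)·x_1 into the budget: x_1* = m/(p_1 + p_2·(x_2/x_1)).
Numerically x_2/x_1 = 0.756008, so x_1* = 170/(1.96 + 2·0.756008) = 48.9629 and x_2* = 0.756008·48.9629 = 37.0163.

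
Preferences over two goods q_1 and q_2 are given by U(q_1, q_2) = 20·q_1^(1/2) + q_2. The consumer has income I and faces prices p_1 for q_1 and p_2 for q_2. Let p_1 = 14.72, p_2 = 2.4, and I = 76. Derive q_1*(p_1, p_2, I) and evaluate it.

q_1* = 2.6583

MU_q_1 = 10/√q_1, MU_q_2 = 1. Tangency: 10/√q_1 = p_1/p_2.
Solve: √q_1 = 10·p_2/p_1, so q_1*(p_1,p_2) = (10·p_2/p_1)², and q_2* = (I − p_1·q_1*)/p_2.
Plugging in: q_1* = (10·2.4/14.72)² = 2.6583.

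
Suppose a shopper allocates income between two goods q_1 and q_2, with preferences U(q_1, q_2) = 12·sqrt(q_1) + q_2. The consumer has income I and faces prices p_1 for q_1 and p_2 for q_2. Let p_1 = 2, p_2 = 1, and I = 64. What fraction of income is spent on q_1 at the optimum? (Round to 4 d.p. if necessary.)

share on q_1 = 0.2812

Set MRS = p_1/p_2: 6·q_1^(−1/2) = p_1/p_2.
Solve: √q_1 = 6·p_2/p_1, so q_1*(p_1,p_2) = (6·p_2/p_1)², and q_2* = (I − p_1·q_1*)/p_2.
Plugging in: q_1* = (6·1/2)² = 9, q_2* = 46.
Expenditure on q_1: 2·9 = 18; share = 0.2812.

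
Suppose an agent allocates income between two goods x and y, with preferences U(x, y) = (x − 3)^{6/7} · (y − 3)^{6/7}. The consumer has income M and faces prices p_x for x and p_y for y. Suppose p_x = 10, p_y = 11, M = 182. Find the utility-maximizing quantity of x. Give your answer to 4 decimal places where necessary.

MRS = (y−3)/(x−3). Tangency with p_x/p_y gives y−3 = (p_x/p_y)·(x−3).
Substituting into the budget: x* = 3 + 0.5·(M − 3·p_x − 3·p_y)/p_x, and y* = 3 + 0.5·(…)/p_y.
Discretionary income = 182 − 3·10 − 3·11 = 119; x* = 3 + 0.5·119/10 = 8.95.

x* = 8.95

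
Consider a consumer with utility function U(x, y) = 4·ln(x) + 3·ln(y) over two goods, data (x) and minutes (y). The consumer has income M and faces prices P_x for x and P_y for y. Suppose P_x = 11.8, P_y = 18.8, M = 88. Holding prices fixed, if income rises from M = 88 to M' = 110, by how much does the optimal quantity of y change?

Δy* = 0.5015

The MRS is (4/3)·y/x. Set MRS = P_x/P_y.
So 4·P_y·y = 3·P_x·x; combined with the budget, a share 4/7 of income goes to x.
Demand: x*(P_x,P_y,M) = 4/7·M/P_x and y* = 3/7·M/P_y.
At P_x=11.8, P_y=18.8, M=88: y* = 3/7·88/18.8 = 2.0061.
At M' = 110: y* = 2.5076. Change: 2.5076 − 2.0061 = 0.5015.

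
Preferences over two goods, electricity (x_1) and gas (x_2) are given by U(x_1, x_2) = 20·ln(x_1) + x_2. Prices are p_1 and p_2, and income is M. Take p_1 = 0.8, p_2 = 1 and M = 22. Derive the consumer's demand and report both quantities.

x_1* = 25, x_2* = 2

MU_x_1 = 20/x_1, MU_x_2 = 1. Tangency: 20/x_1 = p_1/p_2.
So x_1*(p_1,p_2) = 20·p_2/p_1, independent of income; and x_2* = (M − 20·p_2)/p_2.
At the given prices: x_1* = 20·1/0.8 = 25, and x_2* = 2.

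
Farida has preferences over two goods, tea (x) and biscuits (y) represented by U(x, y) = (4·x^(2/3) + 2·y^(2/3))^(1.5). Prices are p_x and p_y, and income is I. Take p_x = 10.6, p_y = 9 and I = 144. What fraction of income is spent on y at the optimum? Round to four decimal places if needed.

MRS = MU_x/MU_y = 2·(y/x)^(1/3). Set equal to p_x/p_y.
Hence y/x = ((1/2)·p_x/p_y)^(1/(1/3)), i.e. raised to the 3 power.
With the ratio pinned down, the budget gives x* = I/(p_x + p_y·(y/x)) and y* = (y/x)·x*.
Numerically y/x = 0.204221, so x* = 144/(10.6 + 9·0.204221) = 11.5774 and y* = 0.204221·11.5774 = 2.3644.
Expenditure on y: 9·2.3644 = 21.2792; share = 0.1478.

share on y = 0.1478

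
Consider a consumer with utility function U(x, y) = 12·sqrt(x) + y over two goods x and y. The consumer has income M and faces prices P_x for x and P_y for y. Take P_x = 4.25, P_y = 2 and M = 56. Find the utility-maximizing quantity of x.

Solve: √x = 6·P_y/P_x, so x*(P_x,P_y) = (6·P_y/P_x)², and y* = (M − P_x·x*)/P_y.
Plugging in: x* = (6·2/4.25)² = 7.9723.

x* = 7.9723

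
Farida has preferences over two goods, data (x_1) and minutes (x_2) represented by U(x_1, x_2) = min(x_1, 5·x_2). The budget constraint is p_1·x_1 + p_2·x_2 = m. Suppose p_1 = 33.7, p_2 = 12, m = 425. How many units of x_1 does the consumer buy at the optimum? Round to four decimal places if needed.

x_1* = 11.7729

Leontief preferences: the optimum is at the kink where x_1/5 = x_2/1, i.e. x_2 = (1/5)·x_1.
Budget: p_1·x_1 + p_2·(1/5)·x_1 = m, so (5·p_1 + p_2)·x_1 = 5·m.
Demand: x_1*(p_1,p_2,m) = 5·m/(5·p_1 + p_2), x_2* = m/(5·p_1 + p_2).
Here 5·33.7 + 12 = 180.5, giving x_1* = 11.7729.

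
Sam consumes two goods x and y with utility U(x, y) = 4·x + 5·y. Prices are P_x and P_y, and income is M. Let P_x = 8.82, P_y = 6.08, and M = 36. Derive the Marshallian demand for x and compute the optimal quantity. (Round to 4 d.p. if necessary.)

x* = 0

Perfect substitutes: compare marginal utility per dollar. 4/P_x vs 5/P_y → 0.4535 vs 0.8224.
y gives more utility per dollar, so spend all income on y: y* = M/P_y, x* = 0.
Numerically: x* = 0, y* = 5.9211.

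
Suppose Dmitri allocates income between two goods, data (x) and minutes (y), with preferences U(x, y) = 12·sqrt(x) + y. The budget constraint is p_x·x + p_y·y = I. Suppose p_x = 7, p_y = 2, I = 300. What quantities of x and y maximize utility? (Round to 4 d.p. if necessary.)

Utility is quasi-linear in y; the FOC for x is 6/√x = p_x/p_y.
Thus x* = (6·p_y/p_x)² — independent of I — with the rest of income spent on y.
Plugging in: x* = (6·2/7)² = 2.9388, y* = 139.7143.

x* = 2.9388, y* = 139.7143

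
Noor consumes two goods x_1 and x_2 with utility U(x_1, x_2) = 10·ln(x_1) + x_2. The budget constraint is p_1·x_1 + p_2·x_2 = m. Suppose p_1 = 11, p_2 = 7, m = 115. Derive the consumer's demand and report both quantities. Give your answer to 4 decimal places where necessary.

Set MRS = p_1/p_2: (10/x_1)/1 = p_1/p_2.
So x_1*(p_1,p_2) = 10·p_2/p_1, independent of income; and x_2* = (m − 10·p_2)/p_2.
At the given prices: x_1* = 10·7/11 = 6.3636, and x_2* = 6.4286.

x_1* = 6.3636, x_2* = 6.4286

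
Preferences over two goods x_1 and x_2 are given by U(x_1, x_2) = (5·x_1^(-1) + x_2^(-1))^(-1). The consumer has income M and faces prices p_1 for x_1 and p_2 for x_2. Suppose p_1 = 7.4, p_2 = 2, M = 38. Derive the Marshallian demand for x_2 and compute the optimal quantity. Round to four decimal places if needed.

x_2* = 3.5841

MU_x_1 ∝ 5·x_1^(-2), MU_x_2 ∝ x_2^(-2), so MRS = 5·(x_2/x_1)^(2) = p_1/p_2.
Solve for the ratio: x_2/x_1 = [(1/5)·p_1/p_2]^(0.5).
Substitute x_2 = (x_2/x_1)·x_1 into the budget: x_1* = M/(p_1 + p_2·(x_2/x_1)).
Numerically x_2/x_1 = 0.860233, so x_1* = 38/(7.4 + 2·0.860233) = 4.1665 and x_2* = 0.860233·4.1665 = 3.5841.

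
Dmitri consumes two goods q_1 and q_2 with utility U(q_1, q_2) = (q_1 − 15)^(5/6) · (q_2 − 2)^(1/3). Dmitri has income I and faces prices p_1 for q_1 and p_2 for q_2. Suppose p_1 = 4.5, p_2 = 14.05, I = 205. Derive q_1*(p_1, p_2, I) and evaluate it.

q_1* = 32.3651

Let q_1' = q_1−15, q_2' = q_2−2. MRS = (5/2)·q_2'/q_1' = p_1/p_2.
After buying the subsistence bundle (15, 2), a share 5/7 of the remaining income goes to q_1: q_1* = 15 + 5/7·(I − 15p_1 − 2p_2)/p_1.
Discretionary income = 205 − 15·4.5 − 2·14.05 = 109.4; q_1* = 15 + 5/7·109.4/4.5 = 32.3651.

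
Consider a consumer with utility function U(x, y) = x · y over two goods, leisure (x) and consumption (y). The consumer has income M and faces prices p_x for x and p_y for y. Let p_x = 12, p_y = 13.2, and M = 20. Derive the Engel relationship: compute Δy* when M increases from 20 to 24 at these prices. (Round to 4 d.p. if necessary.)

MU_x/MU_y = (y)/(x); tangency sets this equal to p_x/p_y.
Rearranging, p_y·y = p_x·x. Substituting into the budget gives p_x·x·(1 + 1) = M.
Demand: x*(p_x,p_y,M) = 0.5·M/p_x and y* = 0.5·M/p_y.
At p_x=12, p_y=13.2, M=20: y* = 0.5·20/13.2 = 0.7576.
At M' = 24: y* = 0.9091. Change: 0.9091 − 0.7576 = 0.1515.

Δy* = 0.1515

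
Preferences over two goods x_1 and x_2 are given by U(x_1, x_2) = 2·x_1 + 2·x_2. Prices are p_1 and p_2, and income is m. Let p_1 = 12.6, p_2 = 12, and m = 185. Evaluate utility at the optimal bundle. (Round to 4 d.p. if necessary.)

V = 30.8333

Perfect substitutes: compare marginal utility per dollar. 2/p_1 vs 2/p_2 → 0.1587 vs 0.1667.
x_2 gives more utility per dollar, so spend all income on x_2: x_2* = m/p_2, x_1* = 0.
Numerically: x_1* = 0, x_2* = 15.4167.
Utility at the optimum: U(0, 15.4167) = 30.8333.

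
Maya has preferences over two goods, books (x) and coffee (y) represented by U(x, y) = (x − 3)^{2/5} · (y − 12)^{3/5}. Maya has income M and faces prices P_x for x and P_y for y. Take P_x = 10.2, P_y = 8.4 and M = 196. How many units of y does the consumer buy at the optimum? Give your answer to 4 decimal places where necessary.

After buying the subsistence bundle (3, 12), a share 0.4 of the remaining income goes to x: x* = 3 + 0.4·(M − 3P_x − 12P_y)/P_x.
Discretionary income = 196 − 3·10.2 − 12·8.4 = 64.6; y* = 12 + 0.6·64.6/8.4 = 16.6143.

y* = 16.6143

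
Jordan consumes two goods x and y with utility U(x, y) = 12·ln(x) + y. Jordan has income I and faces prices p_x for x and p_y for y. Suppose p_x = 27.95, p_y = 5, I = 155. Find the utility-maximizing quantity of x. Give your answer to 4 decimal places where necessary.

x* = 2.1467

MU_x = 12/x, MU_y = 1. Tangency: 12/x = p_x/p_y.
So x*(p_x,p_y) = 12·p_y/p_x, independent of income; and y* = (I − 12·p_y)/p_y.
At the given prices: x* = 12·5/27.95 = 2.1467.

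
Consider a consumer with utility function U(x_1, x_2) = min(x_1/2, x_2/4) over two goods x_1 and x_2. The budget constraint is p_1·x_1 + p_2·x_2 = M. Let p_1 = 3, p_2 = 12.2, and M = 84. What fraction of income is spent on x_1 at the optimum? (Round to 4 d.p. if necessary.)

Here 2·3 + 4·12.2 = 54.8, giving x_1* = 3.0657 and x_2* = 6.1314.
Expenditure on x_1: 3·3.0657 = 9.1971; share = 0.1095.

share on x_1 = 0.1095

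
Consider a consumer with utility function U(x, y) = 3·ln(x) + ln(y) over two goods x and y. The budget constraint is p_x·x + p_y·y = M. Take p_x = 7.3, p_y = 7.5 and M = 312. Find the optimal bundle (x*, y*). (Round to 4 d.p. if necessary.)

x* = 32.0548, y* = 10.4

At p_x=7.3, p_y=7.5, M=312: x* = 0.75·312/7.3 = 32.0548, y* = 10.4.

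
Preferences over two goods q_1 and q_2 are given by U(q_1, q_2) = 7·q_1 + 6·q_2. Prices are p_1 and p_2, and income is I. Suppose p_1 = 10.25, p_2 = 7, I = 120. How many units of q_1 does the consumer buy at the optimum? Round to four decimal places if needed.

q_1* = 0

Perfect substitutes: compare marginal utility per dollar. 7/p_1 vs 6/p_2 → 0.6829 vs 0.8571.
q_2 gives more utility per dollar, so spend all income on q_2: q_2* = I/p_2, q_1* = 0.
Numerically: q_1* = 0, q_2* = 17.1429.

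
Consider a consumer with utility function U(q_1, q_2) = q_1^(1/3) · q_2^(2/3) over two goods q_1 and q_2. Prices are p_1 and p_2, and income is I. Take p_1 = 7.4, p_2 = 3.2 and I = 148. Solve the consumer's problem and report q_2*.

Tangency: MRS = (1/2)·q_2/q_1 = p_1/p_2.
So 1/3·p_2·q_2 = 2/3·p_1·q_1; combined with the budget, a share 1/3 of income goes to q_1.
Demand: q_1*(p_1,p_2,I) = 1/3·I/p_1 and q_2* = 2/3·I/p_2.
At p_1=7.4, p_2=3.2, I=148: q_2* = 2/3·148/3.2 = 30.8333.

q_2* = 30.8333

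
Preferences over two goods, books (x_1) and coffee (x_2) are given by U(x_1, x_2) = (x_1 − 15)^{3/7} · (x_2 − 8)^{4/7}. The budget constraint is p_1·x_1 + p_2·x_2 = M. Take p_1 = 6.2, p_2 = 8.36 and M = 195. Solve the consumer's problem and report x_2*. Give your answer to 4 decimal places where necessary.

x_2* = 10.4005

This is Cobb-Douglas in (x_1−15, x_2−8): tangency gives 3/7·p_2·(x_2−8) = 4/7·p_1·(x_1−15).
Substituting into the budget: x_1* = 15 + 3/7·(M − 15·p_1 − 8·p_2)/p_1, and x_2* = 8 + 4/7·(…)/p_2.
Discretionary income = 195 − 15·6.2 − 8·8.36 = 35.12; x_2* = 8 + 4/7·35.12/8.36 = 10.4005.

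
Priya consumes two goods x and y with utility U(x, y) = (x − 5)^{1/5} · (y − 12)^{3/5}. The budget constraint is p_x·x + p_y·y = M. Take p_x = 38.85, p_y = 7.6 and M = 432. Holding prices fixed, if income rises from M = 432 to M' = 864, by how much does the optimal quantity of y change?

Δy* = 42.6316

Let x' = x−5, y' = y−12. MRS = (1/3)·y'/x' = p_x/p_y.
Substituting into the budget: x* = 5 + 0.25·(M − 5·p_x − 12·p_y)/p_x, and y* = 12 + 0.75·(…)/p_y.
Discretionary income = 432 − 5·38.85 − 12·7.6 = 146.55; y* = 12 + 0.75·146.55/7.6 = 26.4622.
At M' = 864: y* = 69.0938. Change: 69.0938 − 26.4622 = 42.6316.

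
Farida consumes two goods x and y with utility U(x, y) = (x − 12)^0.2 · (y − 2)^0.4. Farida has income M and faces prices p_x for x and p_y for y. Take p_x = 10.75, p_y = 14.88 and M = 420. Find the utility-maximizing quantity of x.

This is Cobb-Douglas in (x−12, y−2): tangency gives 0.2·p_y·(y−2) = 0.4·p_x·(x−12).
After buying the subsistence bundle (12, 2), a share 1/3 of the remaining income goes to x: x* = 12 + 1/3·(M − 12p_x − 2p_y)/p_x.
Discretionary income = 420 − 12·10.75 − 2·14.88 = 261.24; x* = 12 + 1/3·261.24/10.75 = 20.1005.

x* = 20.1005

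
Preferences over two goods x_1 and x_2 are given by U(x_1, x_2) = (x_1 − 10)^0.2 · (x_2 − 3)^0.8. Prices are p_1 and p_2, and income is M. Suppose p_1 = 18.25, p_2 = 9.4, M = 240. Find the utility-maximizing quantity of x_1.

x_1* = 10.3211

This is Cobb-Douglas in (x_1−10, x_2−3): tangency gives 0.2·p_2·(x_2−3) = 0.8·p_1·(x_1−10).
After buying the subsistence bundle (10, 3), a share 0.2 of the remaining income goes to x_1: x_1* = 10 + 0.2·(M − 10p_1 − 3p_2)/p_1.
Discretionary income = 240 − 10·18.25 − 3·9.4 = 29.3; x_1* = 10 + 0.2·29.3/18.25 = 10.3211.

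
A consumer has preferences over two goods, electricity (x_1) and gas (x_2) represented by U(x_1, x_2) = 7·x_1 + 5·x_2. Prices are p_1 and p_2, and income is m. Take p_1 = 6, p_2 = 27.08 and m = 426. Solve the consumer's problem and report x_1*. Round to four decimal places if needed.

x_1* = 71

Linear utility — the consumer picks whichever good has higher MU/price: 7/6 = 1.1667 vs 5/27.08 = 0.1846.
x_1 gives more utility per dollar, so spend all income on x_1: x_1* = m/p_1, x_2* = 0.
Numerically: x_1* = 71, x_2* = 0.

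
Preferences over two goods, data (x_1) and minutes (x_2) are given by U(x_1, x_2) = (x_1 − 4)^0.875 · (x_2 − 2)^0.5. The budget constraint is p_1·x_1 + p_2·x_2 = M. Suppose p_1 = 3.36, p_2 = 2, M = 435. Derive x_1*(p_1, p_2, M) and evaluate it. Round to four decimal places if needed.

x_1* = 83.0833

This is Cobb-Douglas in (x_1−4, x_2−2): tangency gives 0.875·p_2·(x_2−2) = 0.5·p_1·(x_1−4).
After buying the subsistence bundle (4, 2), a share 7/11 of the remaining income goes to x_1: x_1* = 4 + 7/11·(M − 4p_1 − 2p_2)/p_1.
Discretionary income = 435 − 4·3.36 − 2·2 = 417.56; x_1* = 4 + 7/11·417.56/3.36 = 83.0833.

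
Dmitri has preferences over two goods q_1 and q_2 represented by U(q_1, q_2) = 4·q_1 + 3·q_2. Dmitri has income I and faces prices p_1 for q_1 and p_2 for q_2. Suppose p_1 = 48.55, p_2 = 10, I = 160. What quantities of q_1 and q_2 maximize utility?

q_1* = 0, q_2* = 16

Perfect substitutes: compare marginal utility per dollar. 4/p_1 vs 3/p_2 → 0.0824 vs 0.3.
q_2 gives more utility per dollar, so spend all income on q_2: q_2* = I/p_2, q_1* = 0.
Numerically: q_1* = 0, q_2* = 16.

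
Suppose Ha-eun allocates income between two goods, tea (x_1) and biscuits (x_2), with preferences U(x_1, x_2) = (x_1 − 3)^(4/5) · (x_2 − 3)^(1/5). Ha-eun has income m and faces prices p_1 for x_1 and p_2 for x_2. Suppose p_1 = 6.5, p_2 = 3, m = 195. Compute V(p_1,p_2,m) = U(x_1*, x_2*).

This is Cobb-Douglas in (x_1−3, x_2−3): tangency gives 0.8·p_2·(x_2−3) = 0.2·p_1·(x_1−3).
After buying the subsistence bundle (3, 3), a share 0.8 of the remaining income goes to x_1: x_1* = 3 + 0.8·(m − 3p_1 − 3p_2)/p_1.
Discretionary income = 195 − 3·6.5 − 3·3 = 166.5; x_1* = 3 + 0.8·166.5/6.5 = 23.4923; x_2* = 3 + 0.2·166.5/3 = 14.1.
Utility at the optimum: U(23.4923, 14.1) = 18.1275.

V = 18.1275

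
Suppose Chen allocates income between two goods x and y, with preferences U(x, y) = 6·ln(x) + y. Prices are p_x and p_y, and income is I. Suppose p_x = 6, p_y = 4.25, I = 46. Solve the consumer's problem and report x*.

So x*(p_x,p_y) = 6·p_y/p_x, independent of income; and y* = (I − 6·p_y)/p_y.
At the given prices: x* = 6·4.25/6 = 4.25.

x* = 4.25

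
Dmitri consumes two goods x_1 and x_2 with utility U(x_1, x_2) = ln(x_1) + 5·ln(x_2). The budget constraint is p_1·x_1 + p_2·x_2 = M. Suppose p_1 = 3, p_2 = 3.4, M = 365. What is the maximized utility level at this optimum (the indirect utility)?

Demand: x_1*(p_1,p_2,M) = 1/6·M/p_1 and x_2* = 5/6·M/p_2.
At p_1=3, p_2=3.4, M=365: x_1* = 1/6·365/3 = 20.2778, x_2* = 89.4608.
Utility at the optimum: U(20.2778, 89.4608) = 25.4785.

V = 25.4785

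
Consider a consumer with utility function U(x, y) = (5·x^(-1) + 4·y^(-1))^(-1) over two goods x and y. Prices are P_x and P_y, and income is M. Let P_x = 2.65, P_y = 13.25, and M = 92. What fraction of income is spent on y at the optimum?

MRS = MU_x/MU_y = (5/4)·(y/x)^(2). Set equal to P_x/P_y.
Solve for the ratio: y/x = [(4/5)·P_x/P_y]^(0.5).
With the ratio pinned down, the budget gives x* = M/(P_x + P_y·(y/x)) and y* = (y/x)·x*.
Numerically y/x = 0.4, so x* = 92/(2.65 + 13.25·0.4) = 11.5723 and y* = 0.4·11.5723 = 4.6289.
Expenditure on y: 13.25·4.6289 = 61.3333; share = 0.6667.

share on y = 0.6667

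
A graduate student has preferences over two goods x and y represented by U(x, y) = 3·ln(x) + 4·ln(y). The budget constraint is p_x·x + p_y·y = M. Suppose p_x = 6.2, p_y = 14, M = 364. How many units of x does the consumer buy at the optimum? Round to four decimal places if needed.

x* = 25.1613

MU_x/MU_y = (3·y)/(4·x); tangency sets this equal to p_x/p_y.
Rearranging, p_y·y = (4/3)·p_x·x. Substituting into the budget gives p_x·x·(1 + (4/3)) = M.
Demand: x*(p_x,p_y,M) = 3/7·M/p_x and y* = 4/7·M/p_y.
At p_x=6.2, p_y=14, M=364: x* = 3/7·364/6.2 = 25.1613.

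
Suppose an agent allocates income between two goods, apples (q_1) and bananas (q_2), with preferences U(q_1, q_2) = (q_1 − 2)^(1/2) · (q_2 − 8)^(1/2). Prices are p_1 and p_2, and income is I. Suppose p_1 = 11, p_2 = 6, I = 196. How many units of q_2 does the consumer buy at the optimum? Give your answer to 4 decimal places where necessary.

Let q_1' = q_1−2, q_2' = q_2−8. MRS = q_2'/q_1' = p_1/p_2.
Substituting into the budget: q_1* = 2 + 0.5·(I − 2·p_1 − 8·p_2)/p_1, and q_2* = 8 + 0.5·(…)/p_2.
Discretionary income = 196 − 2·11 − 8·6 = 126; q_2* = 8 + 0.5·126/6 = 18.5.

q_2* = 18.5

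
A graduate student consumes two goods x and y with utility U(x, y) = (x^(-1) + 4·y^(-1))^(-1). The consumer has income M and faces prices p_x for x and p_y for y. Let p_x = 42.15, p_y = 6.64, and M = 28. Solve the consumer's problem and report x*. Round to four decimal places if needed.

MRS = MU_x/MU_y = (1/4)·(y/x)^(2). Set equal to p_x/p_y.
Hence y/x = (4·p_x/p_y)^(1/(2)), i.e. raised to the 0.5 power.
With the ratio pinned down, the budget gives x* = M/(p_x + p_y·(y/x)) and y* = (y/x)·x*.
Numerically y/x = 5.039004, so x* = 28/(42.15 + 6.64·5.039004) = 0.3703.

x* = 0.3703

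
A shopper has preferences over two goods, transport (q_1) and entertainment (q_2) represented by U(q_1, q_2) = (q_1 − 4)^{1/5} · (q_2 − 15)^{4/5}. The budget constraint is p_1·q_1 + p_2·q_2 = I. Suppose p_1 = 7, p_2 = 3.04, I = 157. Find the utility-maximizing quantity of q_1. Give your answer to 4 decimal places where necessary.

This is Cobb-Douglas in (q_1−4, q_2−15): tangency gives 0.2·p_2·(q_2−15) = 0.8·p_1·(q_1−4).
After buying the subsistence bundle (4, 15), a share 0.2 of the remaining income goes to q_1: q_1* = 4 + 0.2·(I − 4p_1 − 15p_2)/p_1.
Discretionary income = 157 − 4·7 − 15·3.04 = 83.4; q_1* = 4 + 0.2·83.4/7 = 6.3829.

q_1* = 6.3829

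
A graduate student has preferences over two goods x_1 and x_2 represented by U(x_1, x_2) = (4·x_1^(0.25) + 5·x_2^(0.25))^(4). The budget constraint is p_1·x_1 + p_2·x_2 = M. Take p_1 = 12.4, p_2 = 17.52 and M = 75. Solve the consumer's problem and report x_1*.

x_1* = 2.7493

MU_x_1 ∝ 4·x_1^(-0.75), MU_x_2 ∝ 5·x_2^(-0.75), so MRS = (4/5)·(x_2/x_1)^(0.75) = p_1/p_2.
Hence x_2/x_1 = ((5/4)·p_1/p_2)^(1/(0.75)), i.e. raised to the 4/3 power.
With the ratio pinned down, the budget gives x_1* = M/(p_1 + p_2·(x_2/x_1)) and x_2* = (x_2/x_1)·x_1*.
Numerically x_2/x_1 = 0.849305, so x_1* = 75/(12.4 + 17.52·0.849305) = 2.7493.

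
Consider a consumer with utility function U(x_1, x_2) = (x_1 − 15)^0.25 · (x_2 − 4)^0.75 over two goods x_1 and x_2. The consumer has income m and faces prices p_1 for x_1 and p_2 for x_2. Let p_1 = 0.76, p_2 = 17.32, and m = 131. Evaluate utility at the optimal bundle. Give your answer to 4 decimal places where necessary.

V = 3.6175

After buying the subsistence bundle (15, 4), a share 0.25 of the remaining income goes to x_1: x_1* = 15 + 0.25·(m − 15p_1 − 4p_2)/p_1.
Discretionary income = 131 − 15·0.76 − 4·17.32 = 50.32; x_1* = 15 + 0.25·50.32/0.76 = 31.5526; x_2* = 4 + 0.75·50.32/17.32 = 6.179.
Utility at the optimum: U(31.5526, 6.179) = 3.6175.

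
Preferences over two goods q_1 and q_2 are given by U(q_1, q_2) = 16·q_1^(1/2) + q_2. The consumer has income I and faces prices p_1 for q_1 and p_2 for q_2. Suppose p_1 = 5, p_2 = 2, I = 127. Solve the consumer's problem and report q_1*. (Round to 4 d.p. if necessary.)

q_1* = 10.24

Solve: √q_1 = 8·p_2/p_1, so q_1*(p_1,p_2) = (8·p_2/p_1)², and q_2* = (I − p_1·q_1*)/p_2.
Plugging in: q_1* = (8·2/5)² = 10.24.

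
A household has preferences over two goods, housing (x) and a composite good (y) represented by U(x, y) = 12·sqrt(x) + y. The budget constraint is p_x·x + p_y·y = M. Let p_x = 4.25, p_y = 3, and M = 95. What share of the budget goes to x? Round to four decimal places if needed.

MU_x = 6/√x, MU_y = 1. Tangency: 6/√x = p_x/p_y.
Thus x* = (6·p_y/p_x)² — independent of M — with the rest of income spent on y.
Plugging in: x* = (6·3/4.25)² = 17.9377, y* = 6.2549.
Expenditure on x: 4.25·17.9377 = 76.2353; share = 0.8025.

share on x = 0.8025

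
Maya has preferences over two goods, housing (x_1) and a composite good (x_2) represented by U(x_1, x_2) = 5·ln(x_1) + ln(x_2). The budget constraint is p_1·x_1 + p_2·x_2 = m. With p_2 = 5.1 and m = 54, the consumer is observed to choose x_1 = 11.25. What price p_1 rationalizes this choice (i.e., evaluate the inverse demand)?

The MRS is 5·x_2/x_1. Set MRS = p_1/p_2.
So 5·p_2·x_2 = p_1·x_1; combined with the budget, a share 5/6 of income goes to x_1.
Demand: x_1*(p_1,p_2,m) = 5/6·m/p_1 and x_2* = 1/6·m/p_2.
Set x_1* = 11.25 in the demand function and solve for p_1: p_1 = 4.

p_1 = 4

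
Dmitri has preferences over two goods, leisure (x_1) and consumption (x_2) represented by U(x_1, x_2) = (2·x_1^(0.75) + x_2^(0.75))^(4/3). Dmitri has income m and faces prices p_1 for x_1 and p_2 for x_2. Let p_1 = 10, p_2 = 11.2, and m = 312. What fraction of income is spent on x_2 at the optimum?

share on x_2 = 0.0426

MU_x_1 ∝ 2·x_1^(-0.25), MU_x_2 ∝ x_2^(-0.25), so MRS = 2·(x_2/x_1)^(0.25) = p_1/p_2.
Solve for the ratio: x_2/x_1 = [(1/2)·p_1/p_2]^(4).
Substitute x_2 = (x_2/x_1)·x_1 into the budget: x_1* = m/(p_1 + p_2·(x_2/x_1)).
Numerically x_2/x_1 = 0.03972, so x_1* = 312/(10 + 11.2·0.03972) = 29.8711 and x_2* = 0.03972·29.8711 = 1.1865.
Expenditure on x_2: 11.2·1.1865 = 13.2886; share = 0.0426.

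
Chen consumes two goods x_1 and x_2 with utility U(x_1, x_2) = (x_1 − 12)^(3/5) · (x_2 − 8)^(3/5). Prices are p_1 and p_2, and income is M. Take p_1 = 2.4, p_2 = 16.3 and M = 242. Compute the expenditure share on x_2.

Substituting into the budget: x_1* = 12 + 0.5·(M − 12·p_1 − 8·p_2)/p_1, and x_2* = 8 + 0.5·(…)/p_2.
Discretionary income = 242 − 12·2.4 − 8·16.3 = 82.8; x_1* = 12 + 0.5·82.8/2.4 = 29.25; x_2* = 8 + 0.5·82.8/16.3 = 10.5399.
Expenditure on x_2: 16.3·10.5399 = 171.8; share = 0.7099.

share on x_2 = 0.7099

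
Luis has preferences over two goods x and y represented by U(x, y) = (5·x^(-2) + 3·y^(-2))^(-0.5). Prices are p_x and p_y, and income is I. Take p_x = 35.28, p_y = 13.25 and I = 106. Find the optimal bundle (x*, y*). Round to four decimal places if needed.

Substitute y = (y/x)·x into the budget: x* = I/(p_x + p_y·(y/x)).
Numerically y/x = 1.169018, so x* = 106/(35.28 + 13.25·1.169018) = 2.0879 and y* = 1.169018·2.0879 = 2.4408.

x* = 2.0879, y* = 2.4408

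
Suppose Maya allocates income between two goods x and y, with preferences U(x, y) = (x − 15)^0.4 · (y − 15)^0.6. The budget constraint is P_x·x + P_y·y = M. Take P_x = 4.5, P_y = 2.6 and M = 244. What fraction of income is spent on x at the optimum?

MRS = (2/3)·(y−15)/(x−15). Tangency with P_x/P_y gives y−15 = (3/2)·(P_x/P_y)·(x−15).
Substituting into the budget: x* = 15 + 0.4·(M − 15·P_x − 15·P_y)/P_x, and y* = 15 + 0.6·(…)/P_y.
Discretionary income = 244 − 15·4.5 − 15·2.6 = 137.5; x* = 15 + 0.4·137.5/4.5 = 27.2222; y* = 15 + 0.6·137.5/2.6 = 46.7308.
Expenditure on x: 4.5·27.2222 = 122.5; share = 0.502.

share on x = 0.502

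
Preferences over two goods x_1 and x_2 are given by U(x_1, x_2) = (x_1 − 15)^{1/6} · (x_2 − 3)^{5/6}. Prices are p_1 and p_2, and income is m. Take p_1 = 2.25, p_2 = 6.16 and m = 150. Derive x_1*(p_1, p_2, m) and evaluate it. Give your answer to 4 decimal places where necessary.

Let x_1' = x_1−15, x_2' = x_2−3. MRS = (1/5)·x_2'/x_1' = p_1/p_2.
After buying the subsistence bundle (15, 3), a share 1/6 of the remaining income goes to x_1: x_1* = 15 + 1/6·(m − 15p_1 − 3p_2)/p_1.
Discretionary income = 150 − 15·2.25 − 3·6.16 = 97.77; x_1* = 15 + 1/6·97.77/2.25 = 22.2422.

x_1* = 22.2422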